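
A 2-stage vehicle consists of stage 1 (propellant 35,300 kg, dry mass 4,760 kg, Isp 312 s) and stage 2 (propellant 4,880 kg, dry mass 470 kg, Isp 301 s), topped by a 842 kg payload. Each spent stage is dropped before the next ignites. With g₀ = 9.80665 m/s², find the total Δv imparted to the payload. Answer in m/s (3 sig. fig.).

Ignition mass of stage 1 = 35,300+4,760 + 4,880+470 + 842 = 46,252 kg.
Stage 1: m₀ = 46,252 kg, m_f = 46,252 − 35,300 = 10,952 kg; Δv = 312×9.80665×ln(4.223) = 3059.7×1.4406 ≈ 4408 m/s.
Stage 2: m₀ = 6,192 kg, m_f = 6,192 − 4,880 = 1,312 kg; Δv = 301×9.80665×ln(4.72) = 2951.8×1.5517 ≈ 4580 m/s.
Total Δv = 4408 + 4580 = 8988 m/s.

Δv ≈ 8990 m/s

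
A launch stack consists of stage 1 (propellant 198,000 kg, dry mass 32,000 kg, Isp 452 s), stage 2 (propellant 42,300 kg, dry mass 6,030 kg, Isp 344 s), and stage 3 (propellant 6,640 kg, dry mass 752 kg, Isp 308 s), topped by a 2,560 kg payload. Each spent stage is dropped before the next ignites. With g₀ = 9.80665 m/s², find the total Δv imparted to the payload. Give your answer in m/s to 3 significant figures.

Ignition mass of stage 1 = 198,000+32,000 + 42,300+6,030 + 6,640+752 + 2,560 = 288,282 kg.
Stage 1: m₀ = 288,282 kg, m_f = 288,282 − 198,000 = 90,282 kg; Δv = 452×9.80665×ln(3.193) = 4432.6×1.1610 ≈ 5146 m/s.
Stage 2: m₀ = 58,282 kg, m_f = 58,282 − 42,300 = 15,982 kg; Δv = 344×9.80665×ln(3.647) = 3373.5×1.2938 ≈ 4365 m/s.
Stage 3: m₀ = 9,952 kg, m_f = 9,952 − 6,640 = 3,312 kg; Δv = 308×9.80665×ln(3.005) = 3020.4×1.1002 ≈ 3323 m/s.
Total Δv = 5146 + 4365 + 3323 = 12834 m/s.

Δv ≈ 12800 m/s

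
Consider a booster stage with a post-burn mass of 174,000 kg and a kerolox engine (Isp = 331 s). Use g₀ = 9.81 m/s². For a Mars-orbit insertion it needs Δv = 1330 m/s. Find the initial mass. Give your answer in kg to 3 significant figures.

v_e = Isp · g₀ = 331 × 9.81 = 3247.1 m/s.
From the ideal rocket equation, m₀/m_f = exp(Δv / v_e) = exp(1330 / 3247.1) = exp(0.4096) = 1.5062.
m₀ = m_f × 1.5062 = 174,000 × 1.5062 = 262,079 kg.

initial mass ≈ 262000 kg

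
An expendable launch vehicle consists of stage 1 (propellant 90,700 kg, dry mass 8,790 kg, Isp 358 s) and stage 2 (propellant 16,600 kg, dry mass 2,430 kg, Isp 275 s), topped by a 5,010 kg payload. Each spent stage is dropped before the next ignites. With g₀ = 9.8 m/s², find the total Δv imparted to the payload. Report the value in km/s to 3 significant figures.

Ignition mass of stage 1 = 90,700+8,790 + 16,600+2,430 + 5,010 = 123,530 kg.
Stage 1: m₀ = 123,530 kg, m_f = 123,530 − 90,700 = 32,830 kg; Δv = 358×9.8×ln(3.763) = 3508.4×1.3251 ≈ 4649 m/s.
Stage 2: m₀ = 24,040 kg, m_f = 24,040 − 16,600 = 7,440 kg; Δv = 275×9.8×ln(3.231) = 2695.0×1.1728 ≈ 3161 m/s.
Total Δv = 4649 + 3161 = 7810 m/s.

Δv ≈ 7.81 km/s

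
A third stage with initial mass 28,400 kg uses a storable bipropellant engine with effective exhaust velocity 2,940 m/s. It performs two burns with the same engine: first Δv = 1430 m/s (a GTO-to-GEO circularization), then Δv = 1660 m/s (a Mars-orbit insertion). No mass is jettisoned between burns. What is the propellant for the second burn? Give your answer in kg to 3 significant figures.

After the first burn: m = 28400 × exp(−1430/2940.0) = 28400 × 0.61484 = 17,461.5 kg.
After the second burn: m = 17,461.5 × exp(−1660/2940.0) = 17,461.5 × 0.56857 = 9,928.09 kg.
Second-burn propellant = 17,461.5 − 9,928.09 = 7,533.41 kg.

propellant for the second burn ≈ 7530 kg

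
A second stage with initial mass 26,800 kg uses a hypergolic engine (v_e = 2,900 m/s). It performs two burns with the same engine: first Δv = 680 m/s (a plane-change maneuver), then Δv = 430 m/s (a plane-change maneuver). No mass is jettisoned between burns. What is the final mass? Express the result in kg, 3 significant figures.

After the first burn: m = 26800 × exp(−680/2900.0) = 26800 × 0.79098 = 21,198.3 kg.
After the second burn: m = 21,198.3 × exp(−430/2900.0) = 21,198.3 × 0.86219 = 18,277 kg.

final mass ≈ 18300 kg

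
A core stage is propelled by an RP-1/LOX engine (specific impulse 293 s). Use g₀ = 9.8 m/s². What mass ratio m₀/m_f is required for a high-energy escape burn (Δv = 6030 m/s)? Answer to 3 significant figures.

mass ratio ≈ 8.17

v_e = Isp · g₀ = 293 × 9.8 = 2871.4 m/s.
Using Δv = v_e ln(m₀/m_f): m₀/m_f = exp(Δv / v_e) = exp(6030 / 2871.4) = exp(2.1000) = 8.1663.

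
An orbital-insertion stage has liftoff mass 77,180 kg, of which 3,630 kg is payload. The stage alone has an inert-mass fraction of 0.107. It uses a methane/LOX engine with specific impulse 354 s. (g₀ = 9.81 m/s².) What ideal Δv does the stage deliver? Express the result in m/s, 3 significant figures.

Stage wet mass = m₀ − payload = 77,180 − 3,630 = 73,550 kg.
Stage dry mass = ε × stage wet mass = 0.107 × 73,550 = 7,869.85 kg.
Burnout mass m_f = stage dry + payload = 7,869.85 + 3,630 = 11,499.85 kg.
v_e = Isp · g₀ = 354 × 9.81 = 3472.7 m/s.
Δv = v_e · ln(77,180/11,499.85) = 3472.7 × ln(6.711) = 3472.7 × 1.9038 ≈ 6611 m/s.

Δv ≈ 6610 m/s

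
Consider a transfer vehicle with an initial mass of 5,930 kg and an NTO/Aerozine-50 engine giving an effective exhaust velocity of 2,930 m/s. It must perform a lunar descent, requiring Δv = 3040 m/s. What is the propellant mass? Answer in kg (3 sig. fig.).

By the Tsiolkovsky rocket equation, m₀/m_f = exp(Δv / v_e) = exp(3040 / 2930.0) = exp(1.0375) = 2.8223.
m_f = 5,930 / 2.8223 = 2,101.12 kg, so propellant = m₀ − m_f = 5,930 − 2,101.12 = 3,828.88 kg.

propellant mass ≈ 3830 kg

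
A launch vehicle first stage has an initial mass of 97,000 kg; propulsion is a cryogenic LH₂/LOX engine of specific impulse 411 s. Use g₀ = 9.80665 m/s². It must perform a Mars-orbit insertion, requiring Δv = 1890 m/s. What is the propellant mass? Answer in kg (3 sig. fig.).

v_e = Isp · g₀ = 411 × 9.80665 = 4030.5 m/s.
Rocket equation: m₀/m_f = exp(Δv / v_e) = exp(1890 / 4030.5) = exp(0.4689) = 1.5983.
m_f = 97,000 / 1.5983 = 60,689.5 kg, so propellant = m₀ − m_f = 97,000 − 60,689.5 = 36,310.5 kg.

propellant mass ≈ 36300 kg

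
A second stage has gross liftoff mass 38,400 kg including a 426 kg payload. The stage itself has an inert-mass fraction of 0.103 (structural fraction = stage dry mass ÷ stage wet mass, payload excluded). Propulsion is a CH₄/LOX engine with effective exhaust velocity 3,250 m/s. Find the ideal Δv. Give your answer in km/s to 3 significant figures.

Δv ≈ 7.09 km/s

Stage wet mass = m₀ − payload = 38,400 − 426 = 37,974 kg.
Stage dry mass = ε × stage wet mass = 0.103 × 37,974 = 3,911.32 kg.
Burnout mass m_f = stage dry + payload = 3,911.32 + 426 = 4,337.32 kg.
Using Δv = v_e ln(m₀/m_f): Δv = v_e · ln(38,400/4,337.32) = 3250.0 × ln(8.853) = 3250.0 × 2.1808 ≈ 7088 m/s.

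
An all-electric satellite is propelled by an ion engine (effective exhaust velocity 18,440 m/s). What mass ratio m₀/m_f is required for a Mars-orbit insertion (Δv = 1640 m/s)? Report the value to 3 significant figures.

Using Δv = v_e ln(m₀/m_f): m₀/m_f = exp(Δv / v_e) = exp(1640 / 18440.0) = exp(0.0889) = 1.0930.

mass ratio ≈ 1.09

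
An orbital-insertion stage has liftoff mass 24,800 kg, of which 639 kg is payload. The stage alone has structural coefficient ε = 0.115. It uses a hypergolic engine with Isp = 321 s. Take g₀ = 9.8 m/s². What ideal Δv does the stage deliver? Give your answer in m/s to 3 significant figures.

Δv ≈ 6230 m/s

Stage wet mass = m₀ − payload = 24,800 − 639 = 24,161 kg.
Stage dry mass = ε × stage wet mass = 0.115 × 24,161 = 2,778.52 kg.
Burnout mass m_f = stage dry + payload = 2,778.52 + 639 = 3,417.52 kg.
v_e = Isp · g₀ = 321 × 9.8 = 3145.8 m/s.
Rocket equation: Δv = v_e · ln(24,800/3,417.52) = 3145.8 × ln(7.257) = 3145.8 × 1.9819 ≈ 6235 m/s.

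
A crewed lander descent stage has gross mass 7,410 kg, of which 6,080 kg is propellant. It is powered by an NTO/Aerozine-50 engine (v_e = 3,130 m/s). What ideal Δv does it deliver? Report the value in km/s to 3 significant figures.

Δv ≈ 5.38 km/s

m_f = m₀ − m_prop = 7,410 − 6,080 = 1,330 kg.
Rocket equation: Δv = v_e · ln(m₀/m_f) = 3130.0 × ln(5.571) = 3130.0 × 1.7177 ≈ 5376.2 m/s.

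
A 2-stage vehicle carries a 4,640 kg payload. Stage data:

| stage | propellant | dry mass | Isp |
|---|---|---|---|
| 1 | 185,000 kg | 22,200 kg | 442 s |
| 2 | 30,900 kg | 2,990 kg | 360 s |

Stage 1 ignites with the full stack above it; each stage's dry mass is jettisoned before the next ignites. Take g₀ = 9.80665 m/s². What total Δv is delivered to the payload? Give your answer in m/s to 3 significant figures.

Ignition mass of stage 1 = 185,000+22,200 + 30,900+2,990 + 4,640 = 245,730 kg.
Stage 1: m₀ = 245,730 kg, m_f = 245,730 − 185,000 = 60,730 kg; Δv = 442×9.80665×ln(4.046) = 4334.5×1.3978 ≈ 6059 m/s.
Stage 2: m₀ = 38,530 kg, m_f = 38,530 − 30,900 = 7,630 kg; Δv = 360×9.80665×ln(5.05) = 3530.4×1.6193 ≈ 5717 m/s.
Total Δv = 6059 + 5717 = 11776 m/s.

Δv ≈ 11800 m/s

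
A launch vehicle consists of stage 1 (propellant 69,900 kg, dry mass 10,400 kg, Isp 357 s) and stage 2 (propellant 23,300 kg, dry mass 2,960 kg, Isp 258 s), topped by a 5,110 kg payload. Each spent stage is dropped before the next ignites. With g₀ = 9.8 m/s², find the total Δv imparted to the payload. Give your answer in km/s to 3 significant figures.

Ignition mass of stage 1 = 69,900+10,400 + 23,300+2,960 + 5,110 = 111,670 kg.
Stage 1: m₀ = 111,670 kg, m_f = 111,670 − 69,900 = 41,770 kg; Δv = 357×9.8×ln(2.673) = 3498.6×0.9834 ≈ 3440 m/s.
Stage 2: m₀ = 31,370 kg, m_f = 31,370 − 23,300 = 8,070 kg; Δv = 258×9.8×ln(3.887) = 2528.4×1.3577 ≈ 3433 m/s.
Total Δv = 3440 + 3433 = 6873 m/s.

Δv ≈ 6.87 km/s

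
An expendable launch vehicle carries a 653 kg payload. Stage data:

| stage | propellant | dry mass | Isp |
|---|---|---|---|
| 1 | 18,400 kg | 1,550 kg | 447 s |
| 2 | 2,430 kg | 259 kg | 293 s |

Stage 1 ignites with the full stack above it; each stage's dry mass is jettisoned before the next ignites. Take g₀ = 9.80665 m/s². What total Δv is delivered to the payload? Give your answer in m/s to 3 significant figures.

Ignition mass of stage 1 = 18,400+1,550 + 2,430+259 + 653 = 23,292 kg.
Stage 1: m₀ = 23,292 kg, m_f = 23,292 − 18,400 = 4,892 kg; Δv = 447×9.80665×ln(4.761) = 4383.6×1.5605 ≈ 6841 m/s.
Stage 2: m₀ = 3,342 kg, m_f = 3,342 − 2,430 = 912 kg; Δv = 293×9.80665×ln(3.664) = 2873.3×1.2987 ≈ 3732 m/s.
Total Δv = 6841 + 3732 = 10573 m/s.

Δv ≈ 10600 m/s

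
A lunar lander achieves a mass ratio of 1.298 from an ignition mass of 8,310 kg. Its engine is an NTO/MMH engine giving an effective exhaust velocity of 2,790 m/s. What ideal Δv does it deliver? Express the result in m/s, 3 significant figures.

Δv ≈ 728 m/s

Δv = v_e · ln(1.298) = 2790.0 × 0.2608 ≈ 727.7 m/s.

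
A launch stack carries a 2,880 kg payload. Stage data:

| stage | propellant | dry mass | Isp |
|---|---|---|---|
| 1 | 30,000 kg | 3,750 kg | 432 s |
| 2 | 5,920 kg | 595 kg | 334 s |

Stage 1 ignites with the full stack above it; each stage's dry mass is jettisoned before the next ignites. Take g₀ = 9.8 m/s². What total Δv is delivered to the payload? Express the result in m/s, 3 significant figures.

Δv ≈ 8290 m/s

Ignition mass of stage 1 = 30,000+3,750 + 5,920+595 + 2,880 = 43,145 kg.
Stage 1: m₀ = 43,145 kg, m_f = 43,145 − 30,000 = 13,145 kg; Δv = 432×9.8×ln(3.282) = 4233.6×1.1885 ≈ 5032 m/s.
Stage 2: m₀ = 9,395 kg, m_f = 9,395 − 5,920 = 3,475 kg; Δv = 334×9.8×ln(2.704) = 3273.2×0.9946 ≈ 3255 m/s.
Total Δv = 5032 + 3255 = 8287 m/s.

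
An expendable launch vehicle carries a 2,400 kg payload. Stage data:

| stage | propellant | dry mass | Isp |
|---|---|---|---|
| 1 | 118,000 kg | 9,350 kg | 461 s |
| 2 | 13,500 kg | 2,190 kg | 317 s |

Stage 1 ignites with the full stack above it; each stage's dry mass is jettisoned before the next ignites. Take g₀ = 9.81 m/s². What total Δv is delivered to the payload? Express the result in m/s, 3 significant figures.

Ignition mass of stage 1 = 118,000+9,350 + 13,500+2,190 + 2,400 = 145,440 kg.
Stage 1: m₀ = 145,440 kg, m_f = 145,440 − 118,000 = 27,440 kg; Δv = 461×9.81×ln(5.3) = 4522.4×1.6678 ≈ 7542 m/s.
Stage 2: m₀ = 18,090 kg, m_f = 18,090 − 13,500 = 4,590 kg; Δv = 317×9.81×ln(3.941) = 3109.8×1.3715 ≈ 4265 m/s.
Total Δv = 7542 + 4265 = 11807 m/s.

Δv ≈ 11800 m/s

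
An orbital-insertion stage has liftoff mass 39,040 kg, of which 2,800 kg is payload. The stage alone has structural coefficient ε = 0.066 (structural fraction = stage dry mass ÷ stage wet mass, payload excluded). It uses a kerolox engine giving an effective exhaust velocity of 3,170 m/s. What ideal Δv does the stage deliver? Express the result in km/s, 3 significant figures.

Δv ≈ 6.40 km/s

Stage wet mass = m₀ − payload = 39,040 − 2,800 = 36,240 kg.
Stage dry mass = ε × stage wet mass = 0.066 × 36,240 = 2,391.84 kg.
Burnout mass m_f = stage dry + payload = 2,391.84 + 2,800 = 5,191.84 kg.
From the ideal rocket equation, Δv = v_e · ln(39,040/5,191.84) = 3170.0 × ln(7.519) = 3170.0 × 2.0175 ≈ 6395 m/s.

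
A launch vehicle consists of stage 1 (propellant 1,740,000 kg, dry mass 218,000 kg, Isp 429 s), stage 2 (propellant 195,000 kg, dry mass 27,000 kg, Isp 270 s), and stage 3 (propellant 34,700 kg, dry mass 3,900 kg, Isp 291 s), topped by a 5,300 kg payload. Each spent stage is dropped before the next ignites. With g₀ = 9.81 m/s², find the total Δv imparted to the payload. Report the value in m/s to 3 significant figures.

Δv ≈ 14400 m/s

Ignition mass of stage 1 = 1,740,000+218,000 + 195,000+27,000 + 34,700+3,900 + 5,300 = 2,223,900 kg.
Stage 1: m₀ = 2,223,900 kg, m_f = 2,223,900 − 1,740,000 = 483,900 kg; Δv = 429×9.81×ln(4.596) = 4208.5×1.5251 ≈ 6419 m/s.
Stage 2: m₀ = 265,900 kg, m_f = 265,900 − 195,000 = 70,900 kg; Δv = 270×9.81×ln(3.75) = 2648.7×1.3218 ≈ 3501 m/s.
Stage 3: m₀ = 43,900 kg, m_f = 43,900 − 34,700 = 9,200 kg; Δv = 291×9.81×ln(4.772) = 2854.7×1.5627 ≈ 4461 m/s.
Total Δv = 6419 + 3501 + 4461 = 14381 m/s.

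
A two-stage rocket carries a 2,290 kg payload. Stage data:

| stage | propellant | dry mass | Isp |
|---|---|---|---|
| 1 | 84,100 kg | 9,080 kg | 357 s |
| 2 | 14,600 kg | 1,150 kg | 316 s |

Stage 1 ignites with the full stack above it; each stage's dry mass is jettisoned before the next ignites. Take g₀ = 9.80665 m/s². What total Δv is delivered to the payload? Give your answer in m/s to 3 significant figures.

Δv ≈ 10100 m/s

Ignition mass of stage 1 = 84,100+9,080 + 14,600+1,150 + 2,290 = 111,220 kg.
Stage 1: m₀ = 111,220 kg, m_f = 111,220 − 84,100 = 27,120 kg; Δv = 357×9.80665×ln(4.101) = 3501.0×1.4112 ≈ 4941 m/s.
Stage 2: m₀ = 18,040 kg, m_f = 18,040 − 14,600 = 3,440 kg; Δv = 316×9.80665×ln(5.244) = 3098.9×1.6571 ≈ 5135 m/s.
Total Δv = 4941 + 5135 = 10076 m/s.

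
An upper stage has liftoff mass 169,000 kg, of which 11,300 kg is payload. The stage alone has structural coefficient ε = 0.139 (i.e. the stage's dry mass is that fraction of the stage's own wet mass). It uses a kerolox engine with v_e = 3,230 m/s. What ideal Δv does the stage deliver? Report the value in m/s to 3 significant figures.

Stage wet mass = m₀ − payload = 169,000 − 11,300 = 157,700 kg.
Stage dry mass = ε × stage wet mass = 0.139 × 157,700 = 21,920.3 kg.
Burnout mass m_f = stage dry + payload = 21,920.3 + 11,300 = 33,220.3 kg.
Δv = v_e · ln(169,000/33,220.3) = 3230.0 × ln(5.087) = 3230.0 × 1.6267 ≈ 5254 m/s.

Δv ≈ 5250 m/s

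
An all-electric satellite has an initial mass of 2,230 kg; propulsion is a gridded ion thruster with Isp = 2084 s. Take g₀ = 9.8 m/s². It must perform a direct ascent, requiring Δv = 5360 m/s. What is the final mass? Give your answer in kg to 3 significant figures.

v_e = Isp · g₀ = 2084 × 9.8 = 20423.2 m/s.
m₀/m_f = exp(Δv / v_e) = exp(5360 / 20423.2) = exp(0.2624) = 1.3001.
m_f = m₀ / 1.3001 = 2,230 / 1.3001 = 1,715.25 kg.

final mass ≈ 1720 kg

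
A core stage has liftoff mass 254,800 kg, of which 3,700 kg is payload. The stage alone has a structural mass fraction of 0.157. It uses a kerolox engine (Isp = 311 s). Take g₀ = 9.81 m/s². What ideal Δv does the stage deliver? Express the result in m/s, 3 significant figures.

Δv ≈ 5420 m/s

Stage wet mass = m₀ − payload = 254,800 − 3,700 = 251,100 kg.
Stage dry mass = ε × stage wet mass = 0.157 × 251,100 = 39,422.7 kg.
Burnout mass m_f = stage dry + payload = 39,422.7 + 3,700 = 43,122.7 kg.
v_e = Isp · g₀ = 311 × 9.81 = 3050.9 m/s.
From the ideal rocket equation, Δv = v_e · ln(254,800/43,122.7) = 3050.9 × ln(5.909) = 3050.9 × 1.7764 ≈ 5420 m/s.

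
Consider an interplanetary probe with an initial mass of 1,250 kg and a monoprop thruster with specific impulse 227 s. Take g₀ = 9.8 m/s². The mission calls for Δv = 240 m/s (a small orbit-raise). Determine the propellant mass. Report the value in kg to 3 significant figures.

propellant mass ≈ 128 kg

v_e = Isp · g₀ = 227 × 9.8 = 2224.6 m/s.
m₀/m_f = exp(Δv / v_e) = exp(240 / 2224.6) = exp(0.1079) = 1.1139.
m_f = 1,250 / 1.1139 = 1,122.18 kg, so propellant = m₀ − m_f = 1,250 − 1,122.18 = 127.82 kg.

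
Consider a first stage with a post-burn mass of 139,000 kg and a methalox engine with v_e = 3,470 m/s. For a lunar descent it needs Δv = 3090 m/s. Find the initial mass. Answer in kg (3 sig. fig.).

initial mass ≈ 339000 kg

Using Δv = v_e ln(m₀/m_f): m₀/m_f = exp(Δv / v_e) = exp(3090 / 3470.0) = exp(0.8905) = 2.4363.
m₀ = m_f × 2.4363 = 139,000 × 2.4363 = 338,646 kg.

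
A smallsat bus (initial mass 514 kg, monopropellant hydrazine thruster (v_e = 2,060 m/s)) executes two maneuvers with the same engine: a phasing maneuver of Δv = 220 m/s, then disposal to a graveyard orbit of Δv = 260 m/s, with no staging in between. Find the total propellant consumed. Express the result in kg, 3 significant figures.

total propellant consumed ≈ 107 kg

After the first burn: m = 514 × exp(−220/2060.0) = 514 × 0.89871 = 461.937 kg.
After the second burn: m = 461.937 × exp(−260/2060.0) = 461.937 × 0.88143 = 407.165 kg.
Total propellant = m₀ − m_final = 514 − 407.165 = 106.835 kg.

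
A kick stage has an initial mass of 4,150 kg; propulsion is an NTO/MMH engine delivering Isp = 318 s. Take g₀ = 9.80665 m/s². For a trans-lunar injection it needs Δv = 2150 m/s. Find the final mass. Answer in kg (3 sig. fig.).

final mass ≈ 2080 kg

v_e = Isp · g₀ = 318 × 9.80665 = 3118.5 m/s.
By the Tsiolkovsky rocket equation, m₀/m_f = exp(Δv / v_e) = exp(2150 / 3118.5) = exp(0.6894) = 1.9926.
m_f = m₀ / 1.9926 = 4,150 / 1.9926 = 2,082.71 kg.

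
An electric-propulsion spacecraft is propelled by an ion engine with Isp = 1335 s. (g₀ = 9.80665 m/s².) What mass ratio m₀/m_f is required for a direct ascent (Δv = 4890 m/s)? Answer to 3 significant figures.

v_e = Isp · g₀ = 1335 × 9.80665 = 13091.9 m/s.
m₀/m_f = exp(Δv / v_e) = exp(4890 / 13091.9) = exp(0.3735) = 1.4528.

mass ratio ≈ 1.45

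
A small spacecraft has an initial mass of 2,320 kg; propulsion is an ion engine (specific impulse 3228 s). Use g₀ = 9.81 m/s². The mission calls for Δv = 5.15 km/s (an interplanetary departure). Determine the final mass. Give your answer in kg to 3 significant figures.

final mass ≈ 1970 kg

v_e = Isp · g₀ = 3228 × 9.81 = 31666.7 m/s.
By the Tsiolkovsky rocket equation, m₀/m_f = exp(Δv / v_e) = exp(5150 / 31666.7) = exp(0.1626) = 1.1766.
m_f = m₀ / 1.1766 = 2,320 / 1.1766 = 1,971.78 kg.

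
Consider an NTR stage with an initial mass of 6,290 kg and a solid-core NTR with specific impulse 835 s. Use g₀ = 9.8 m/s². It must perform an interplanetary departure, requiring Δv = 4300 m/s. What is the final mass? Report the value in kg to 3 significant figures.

v_e = Isp · g₀ = 835 × 9.8 = 8183.0 m/s.
From the ideal rocket equation, m₀/m_f = exp(Δv / v_e) = exp(4300 / 8183.0) = exp(0.5255) = 1.6913.
m_f = m₀ / 1.6913 = 6,290 / 1.6913 = 3,719.03 kg.

final mass ≈ 3720 kg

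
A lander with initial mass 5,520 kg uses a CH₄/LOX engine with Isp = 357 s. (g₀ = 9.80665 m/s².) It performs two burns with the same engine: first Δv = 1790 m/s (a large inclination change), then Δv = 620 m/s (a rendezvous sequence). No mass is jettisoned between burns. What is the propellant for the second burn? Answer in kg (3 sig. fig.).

propellant for the second burn ≈ 537 kg

v_e = Isp · g₀ = 357 × 9.80665 = 3501.0 m/s.
After the first burn: m = 5520 × exp(−1790/3501.0) = 5520 × 0.59972 = 3,310.45 kg.
After the second burn: m = 3,310.45 × exp(−620/3501.0) = 3,310.45 × 0.83770 = 2,773.16 kg.
Second-burn propellant = 3,310.45 − 2,773.16 = 537.29 kg.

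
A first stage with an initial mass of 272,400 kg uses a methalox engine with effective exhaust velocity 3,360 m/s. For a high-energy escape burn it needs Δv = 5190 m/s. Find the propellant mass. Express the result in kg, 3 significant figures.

propellant mass ≈ 214000 kg

By the Tsiolkovsky rocket equation, m₀/m_f = exp(Δv / v_e) = exp(5190 / 3360.0) = exp(1.5446) = 4.6863.
m_f = 272,400 / 4.6863 = 58,126.9 kg, so propellant = m₀ − m_f = 272,400 − 58,126.9 = 214,273.1 kg.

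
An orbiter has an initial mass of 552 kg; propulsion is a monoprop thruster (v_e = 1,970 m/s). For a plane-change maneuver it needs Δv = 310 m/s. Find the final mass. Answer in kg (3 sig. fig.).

From the ideal rocket equation, m₀/m_f = exp(Δv / v_e) = exp(310 / 1970.0) = exp(0.1574) = 1.1704.
m_f = m₀ / 1.1704 = 552 / 1.1704 = 471.634 kg.

final mass ≈ 472 kg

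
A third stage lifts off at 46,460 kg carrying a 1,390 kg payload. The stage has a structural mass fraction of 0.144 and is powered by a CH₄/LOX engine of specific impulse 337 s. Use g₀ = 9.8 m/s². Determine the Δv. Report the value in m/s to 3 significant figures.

Stage wet mass = m₀ − payload = 46,460 − 1,390 = 45,070 kg.
Stage dry mass = ε × stage wet mass = 0.144 × 45,070 = 6,490.08 kg.
Burnout mass m_f = stage dry + payload = 6,490.08 + 1,390 = 7,880.08 kg.
v_e = Isp · g₀ = 337 × 9.8 = 3302.6 m/s.
Rocket equation: Δv = v_e · ln(46,460/7,880.08) = 3302.6 × ln(5.896) = 3302.6 × 1.7743 ≈ 5860 m/s.

Δv ≈ 5860 m/s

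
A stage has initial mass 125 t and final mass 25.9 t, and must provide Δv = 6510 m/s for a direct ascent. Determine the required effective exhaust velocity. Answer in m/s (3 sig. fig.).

v_e ≈ 4140 m/s

ln(m₀/m_f) = ln(125000/25900) = ln(4.826) = 1.5741.
v_e = Δv / ln(m₀/m_f) = 6510 / 1.5741 = 4135.8 m/s.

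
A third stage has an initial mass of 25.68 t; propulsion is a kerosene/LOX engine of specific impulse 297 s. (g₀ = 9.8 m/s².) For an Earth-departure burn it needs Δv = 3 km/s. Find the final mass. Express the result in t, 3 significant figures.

v_e = Isp · g₀ = 297 × 9.8 = 2910.6 m/s.
From the ideal rocket equation, m₀/m_f = exp(Δv / v_e) = exp(3000 / 2910.6) = exp(1.0307) = 2.8031.
m_f = m₀ / 2.8031 = 25.68 / 2.8031 = 9.16129 t.

final mass ≈ 9.16 t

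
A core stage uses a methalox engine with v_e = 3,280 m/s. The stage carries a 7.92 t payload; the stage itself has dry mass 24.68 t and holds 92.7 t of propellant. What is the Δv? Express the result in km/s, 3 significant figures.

Δv ≈ 4.42 km/s

m₀ = payload + dry + propellant = 7.92 + 24.68 + 92.7 = 125.3 t.
m_f = payload + dry = 7.92 + 24.68 = 32.6 t.
Rocket equation: Δv = v_e · ln(m₀/m_f) = 3280.0 × ln(3.844) = 3280.0 × 1.3464 ≈ 4416.2 m/s.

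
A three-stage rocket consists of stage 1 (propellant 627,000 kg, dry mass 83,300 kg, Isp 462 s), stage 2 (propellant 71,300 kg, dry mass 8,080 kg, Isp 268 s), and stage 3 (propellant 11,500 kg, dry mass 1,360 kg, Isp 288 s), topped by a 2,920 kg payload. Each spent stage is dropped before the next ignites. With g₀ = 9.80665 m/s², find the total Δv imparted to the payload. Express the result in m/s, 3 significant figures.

Ignition mass of stage 1 = 627,000+83,300 + 71,300+8,080 + 11,500+1,360 + 2,920 = 805,460 kg.
Stage 1: m₀ = 805,460 kg, m_f = 805,460 − 627,000 = 178,460 kg; Δv = 462×9.80665×ln(4.513) = 4530.7×1.5070 ≈ 6828 m/s.
Stage 2: m₀ = 95,160 kg, m_f = 95,160 − 71,300 = 23,860 kg; Δv = 268×9.80665×ln(3.988) = 2628.2×1.3834 ≈ 3636 m/s.
Stage 3: m₀ = 15,780 kg, m_f = 15,780 − 11,500 = 4,280 kg; Δv = 288×9.80665×ln(3.687) = 2824.3×1.3048 ≈ 3685 m/s.
Total Δv = 6828 + 3636 + 3685 = 14149 m/s.

Δv ≈ 14100 m/s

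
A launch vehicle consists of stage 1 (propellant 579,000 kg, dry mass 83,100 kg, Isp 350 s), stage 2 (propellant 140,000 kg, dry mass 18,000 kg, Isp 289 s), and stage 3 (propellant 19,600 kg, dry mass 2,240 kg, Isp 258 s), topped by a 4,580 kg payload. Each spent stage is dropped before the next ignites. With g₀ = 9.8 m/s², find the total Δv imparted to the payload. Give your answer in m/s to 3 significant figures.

Ignition mass of stage 1 = 579,000+83,100 + 140,000+18,000 + 19,600+2,240 + 4,580 = 846,520 kg.
Stage 1: m₀ = 846,520 kg, m_f = 846,520 − 579,000 = 267,520 kg; Δv = 350×9.8×ln(3.164) = 3430.0×1.1519 ≈ 3951 m/s.
Stage 2: m₀ = 184,420 kg, m_f = 184,420 − 140,000 = 44,420 kg; Δv = 289×9.8×ln(4.152) = 2832.2×1.4235 ≈ 4032 m/s.
Stage 3: m₀ = 26,420 kg, m_f = 26,420 − 19,600 = 6,820 kg; Δv = 258×9.8×ln(3.874) = 2528.4×1.3543 ≈ 3424 m/s.
Total Δv = 3951 + 4032 + 3424 = 11407 m/s.

Δv ≈ 11400 m/s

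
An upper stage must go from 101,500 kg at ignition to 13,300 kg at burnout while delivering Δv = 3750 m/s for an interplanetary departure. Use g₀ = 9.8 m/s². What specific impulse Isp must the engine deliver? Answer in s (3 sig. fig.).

ln(m₀/m_f) = ln(101500/13300) = ln(7.632) = 2.0323.
v_e = Δv / ln(m₀/m_f) = 3750 / 2.0323 = 1845.2 m/s.
Isp = v_e / g₀ = 1845.2 / 9.8 = 188.3 s.

Isp ≈ 188 s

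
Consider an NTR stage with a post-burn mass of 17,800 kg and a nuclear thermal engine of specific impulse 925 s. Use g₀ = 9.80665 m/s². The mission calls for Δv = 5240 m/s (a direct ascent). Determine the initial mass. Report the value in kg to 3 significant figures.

initial mass ≈ 31700 kg

v_e = Isp · g₀ = 925 × 9.80665 = 9071.2 m/s.
From the ideal rocket equation, m₀/m_f = exp(Δv / v_e) = exp(5240 / 9071.2) = exp(0.5777) = 1.7819.
m₀ = m_f × 1.7819 = 17,800 × 1.7819 = 31,717.8 kg.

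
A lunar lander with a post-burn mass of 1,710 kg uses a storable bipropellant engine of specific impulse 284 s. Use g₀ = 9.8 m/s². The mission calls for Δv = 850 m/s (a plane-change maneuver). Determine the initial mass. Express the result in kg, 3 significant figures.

initial mass ≈ 2320 kg

v_e = Isp · g₀ = 284 × 9.8 = 2783.2 m/s.
By the Tsiolkovsky rocket equation, m₀/m_f = exp(Δv / v_e) = exp(850 / 2783.2) = exp(0.3054) = 1.3572.
m₀ = m_f × 1.3572 = 1,710 × 1.3572 = 2,320.81 kg.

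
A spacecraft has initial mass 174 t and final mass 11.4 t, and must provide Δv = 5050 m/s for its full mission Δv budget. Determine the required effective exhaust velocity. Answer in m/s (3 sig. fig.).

v_e ≈ 1850 m/s

ln(m₀/m_f) = ln(174000/11400) = ln(15.26) = 2.7254.
By the Tsiolkovsky rocket equation, v_e = Δv / ln(m₀/m_f) = 5050 / 2.7254 = 1852.9 m/s.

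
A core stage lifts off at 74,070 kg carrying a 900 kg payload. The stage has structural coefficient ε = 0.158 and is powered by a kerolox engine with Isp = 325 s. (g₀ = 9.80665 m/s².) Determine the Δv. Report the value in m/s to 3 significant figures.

Stage wet mass = m₀ − payload = 74,070 − 900 = 73,170 kg.
Stage dry mass = ε × stage wet mass = 0.158 × 73,170 = 11,560.9 kg.
Burnout mass m_f = stage dry + payload = 11,560.9 + 900 = 12,460.9 kg.
v_e = Isp · g₀ = 325 × 9.80665 = 3187.2 m/s.
Rocket equation: Δv = v_e · ln(74,070/12,460.9) = 3187.2 × ln(5.944) = 3187.2 × 1.7824 ≈ 5681 m/s.

Δv ≈ 5680 m/s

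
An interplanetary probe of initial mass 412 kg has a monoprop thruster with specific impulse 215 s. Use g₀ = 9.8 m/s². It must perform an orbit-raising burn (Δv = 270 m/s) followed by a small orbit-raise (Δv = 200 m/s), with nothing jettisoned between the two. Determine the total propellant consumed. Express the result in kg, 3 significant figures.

total propellant consumed ≈ 82.4 kg

v_e = Isp · g₀ = 215 × 9.8 = 2107.0 m/s.
After the first burn: m = 412 × exp(−270/2107.0) = 412 × 0.87973 = 362.449 kg.
After the second burn: m = 362.449 × exp(−200/2107.0) = 362.449 × 0.90944 = 329.626 kg.
Total propellant = m₀ − m_final = 412 − 329.626 = 82.374 kg.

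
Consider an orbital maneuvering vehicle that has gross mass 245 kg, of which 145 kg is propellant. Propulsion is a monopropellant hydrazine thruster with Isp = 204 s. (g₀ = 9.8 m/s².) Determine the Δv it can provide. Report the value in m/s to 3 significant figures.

Δv ≈ 1790 m/s

v_e = Isp · g₀ = 204 × 9.8 = 1999.2 m/s.
m_f = m₀ − m_prop = 245 − 145 = 100 kg.
Rocket equation: Δv = v_e · ln(m₀/m_f) = 1999.2 × ln(2.45) = 1999.2 × 0.8961 ≈ 1791.5 m/s.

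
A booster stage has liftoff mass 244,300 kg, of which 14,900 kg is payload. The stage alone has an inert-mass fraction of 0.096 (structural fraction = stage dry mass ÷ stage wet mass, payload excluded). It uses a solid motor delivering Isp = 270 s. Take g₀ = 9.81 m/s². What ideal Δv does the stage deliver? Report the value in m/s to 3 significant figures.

Stage wet mass = m₀ − payload = 244,300 − 14,900 = 229,400 kg.
Stage dry mass = ε × stage wet mass = 0.096 × 229,400 = 22,022.4 kg.
Burnout mass m_f = stage dry + payload = 22,022.4 + 14,900 = 36,922.4 kg.
v_e = Isp · g₀ = 270 × 9.81 = 2648.7 m/s.
Δv = v_e · ln(244,300/36,922.4) = 2648.7 × ln(6.617) = 2648.7 × 1.8896 ≈ 5005 m/s.

Δv ≈ 5000 m/s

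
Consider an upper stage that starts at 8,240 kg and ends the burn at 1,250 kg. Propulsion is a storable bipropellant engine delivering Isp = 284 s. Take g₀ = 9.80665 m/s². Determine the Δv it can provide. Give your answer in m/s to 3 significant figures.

Δv ≈ 5250 m/s

v_e = Isp · g₀ = 284 × 9.80665 = 2785.1 m/s.
Δv = v_e · ln(m₀/m_f) = 2785.1 × ln(6.592) = 2785.1 × 1.8859 ≈ 5252.3 m/s.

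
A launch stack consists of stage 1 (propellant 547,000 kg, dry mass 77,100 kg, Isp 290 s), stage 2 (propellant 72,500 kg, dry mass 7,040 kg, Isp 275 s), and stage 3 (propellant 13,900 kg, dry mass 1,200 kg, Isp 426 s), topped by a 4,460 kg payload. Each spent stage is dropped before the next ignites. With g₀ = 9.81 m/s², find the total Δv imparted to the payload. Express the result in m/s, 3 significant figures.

Δv ≈ 12700 m/s

Ignition mass of stage 1 = 547,000+77,100 + 72,500+7,040 + 13,900+1,200 + 4,460 = 723,200 kg.
Stage 1: m₀ = 723,200 kg, m_f = 723,200 − 547,000 = 176,200 kg; Δv = 290×9.81×ln(4.104) = 2844.9×1.4121 ≈ 4017 m/s.
Stage 2: m₀ = 99,100 kg, m_f = 99,100 − 72,500 = 26,600 kg; Δv = 275×9.81×ln(3.726) = 2697.8×1.3152 ≈ 3548 m/s.
Stage 3: m₀ = 19,560 kg, m_f = 19,560 − 13,900 = 5,660 kg; Δv = 426×9.81×ln(3.456) = 4179.1×1.2401 ≈ 5182 m/s.
Total Δv = 4017 + 3548 + 5182 = 12747 m/s.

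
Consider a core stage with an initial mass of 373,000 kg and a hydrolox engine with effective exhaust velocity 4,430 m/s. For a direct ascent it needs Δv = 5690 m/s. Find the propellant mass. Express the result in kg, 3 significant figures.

propellant mass ≈ 270000 kg

m₀/m_f = exp(Δv / v_e) = exp(5690 / 4430.0) = exp(1.2844) = 3.6126.
m_f = 373,000 / 3.6126 = 103,250 kg, so propellant = m₀ − m_f = 373,000 − 103,250 = 269,750 kg.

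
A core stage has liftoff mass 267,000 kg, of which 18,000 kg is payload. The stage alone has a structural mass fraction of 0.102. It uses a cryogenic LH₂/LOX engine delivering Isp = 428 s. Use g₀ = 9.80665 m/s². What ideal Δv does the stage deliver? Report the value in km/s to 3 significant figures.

Δv ≈ 7.63 km/s

Stage wet mass = m₀ − payload = 267,000 − 18,000 = 249,000 kg.
Stage dry mass = ε × stage wet mass = 0.102 × 249,000 = 25,398 kg.
Burnout mass m_f = stage dry + payload = 25,398 + 18,000 = 43,398 kg.
v_e = Isp · g₀ = 428 × 9.80665 = 4197.2 m/s.
From the ideal rocket equation, Δv = v_e · ln(267,000/43,398) = 4197.2 × ln(6.152) = 4197.2 × 1.8168 ≈ 7626 m/s.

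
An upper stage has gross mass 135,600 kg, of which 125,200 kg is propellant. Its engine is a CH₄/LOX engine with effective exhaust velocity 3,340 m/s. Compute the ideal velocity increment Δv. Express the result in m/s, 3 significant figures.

m_f = m₀ − m_prop = 135,600 − 125,200 = 10,400 kg.
Using Δv = v_e ln(m₀/m_f): Δv = v_e · ln(m₀/m_f) = 3340.0 × ln(13.04) = 3340.0 × 2.5679 ≈ 8576.8 m/s.

Δv ≈ 8580 m/s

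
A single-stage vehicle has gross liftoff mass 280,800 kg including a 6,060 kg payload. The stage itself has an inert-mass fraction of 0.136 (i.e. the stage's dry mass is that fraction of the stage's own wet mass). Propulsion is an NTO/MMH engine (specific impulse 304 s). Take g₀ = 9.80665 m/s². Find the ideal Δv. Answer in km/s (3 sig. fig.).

Δv ≈ 5.56 km/s

Stage wet mass = m₀ − payload = 280,800 − 6,060 = 274,740 kg.
Stage dry mass = ε × stage wet mass = 0.136 × 274,740 = 37,364.6 kg.
Burnout mass m_f = stage dry + payload = 37,364.6 + 6,060 = 43,424.6 kg.
v_e = Isp · g₀ = 304 × 9.80665 = 2981.2 m/s.
Δv = v_e · ln(280,800/43,424.6) = 2981.2 × ln(6.466) = 2981.2 × 1.8666 ≈ 5565 m/s.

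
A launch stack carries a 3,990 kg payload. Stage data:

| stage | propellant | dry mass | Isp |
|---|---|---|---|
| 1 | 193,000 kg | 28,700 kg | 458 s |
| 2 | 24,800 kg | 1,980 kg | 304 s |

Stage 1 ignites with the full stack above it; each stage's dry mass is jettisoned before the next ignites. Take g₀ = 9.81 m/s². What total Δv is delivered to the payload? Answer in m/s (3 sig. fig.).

Δv ≈ 11400 m/s

Ignition mass of stage 1 = 193,000+28,700 + 24,800+1,980 + 3,990 = 252,470 kg.
Stage 1: m₀ = 252,470 kg, m_f = 252,470 − 193,000 = 59,470 kg; Δv = 458×9.81×ln(4.245) = 4493.0×1.4458 ≈ 6496 m/s.
Stage 2: m₀ = 30,770 kg, m_f = 30,770 − 24,800 = 5,970 kg; Δv = 304×9.81×ln(5.154) = 2982.2×1.6398 ≈ 4890 m/s.
Total Δv = 6496 + 4890 = 11386 m/s.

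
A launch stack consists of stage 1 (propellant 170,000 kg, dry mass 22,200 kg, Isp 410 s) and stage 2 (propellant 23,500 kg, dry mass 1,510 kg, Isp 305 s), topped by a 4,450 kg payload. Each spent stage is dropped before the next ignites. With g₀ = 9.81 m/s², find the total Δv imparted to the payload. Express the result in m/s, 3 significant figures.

Ignition mass of stage 1 = 170,000+22,200 + 23,500+1,510 + 4,450 = 221,660 kg.
Stage 1: m₀ = 221,660 kg, m_f = 221,660 − 170,000 = 51,660 kg; Δv = 410×9.81×ln(4.291) = 4022.1×1.4565 ≈ 5858 m/s.
Stage 2: m₀ = 29,460 kg, m_f = 29,460 − 23,500 = 5,960 kg; Δv = 305×9.81×ln(4.943) = 2992.1×1.5980 ≈ 4781 m/s.
Total Δv = 5858 + 4781 = 10639 m/s.

Δv ≈ 10600 m/s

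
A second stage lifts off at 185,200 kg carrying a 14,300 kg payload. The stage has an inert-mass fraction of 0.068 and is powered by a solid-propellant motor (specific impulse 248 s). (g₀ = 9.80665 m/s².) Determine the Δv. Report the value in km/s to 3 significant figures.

Stage wet mass = m₀ − payload = 185,200 − 14,300 = 170,900 kg.
Stage dry mass = ε × stage wet mass = 0.068 × 170,900 = 11,621.2 kg.
Burnout mass m_f = stage dry + payload = 11,621.2 + 14,300 = 25,921.2 kg.
v_e = Isp · g₀ = 248 × 9.80665 = 2432.0 m/s.
Rocket equation: Δv = v_e · ln(185,200/25,921.2) = 2432.0 × ln(7.145) = 2432.0 × 1.9664 ≈ 4782 m/s.

Δv ≈ 4.78 km/s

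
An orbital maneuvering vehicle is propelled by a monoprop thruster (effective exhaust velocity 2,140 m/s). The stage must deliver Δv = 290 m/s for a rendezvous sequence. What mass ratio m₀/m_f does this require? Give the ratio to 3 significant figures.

mass ratio ≈ 1.15

From the ideal rocket equation, m₀/m_f = exp(Δv / v_e) = exp(290 / 2140.0) = exp(0.1355) = 1.1451.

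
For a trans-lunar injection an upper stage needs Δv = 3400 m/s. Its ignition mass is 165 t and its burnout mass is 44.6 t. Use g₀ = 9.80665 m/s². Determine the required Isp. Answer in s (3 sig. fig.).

ln(m₀/m_f) = ln(165000/44600) = ln(3.7) = 1.3082.
Using Δv = v_e ln(m₀/m_f): v_e = Δv / ln(m₀/m_f) = 3400 / 1.3082 = 2599.0 m/s.
Isp = v_e / g₀ = 2599.0 / 9.80665 = 265.0 s.

Isp ≈ 265 s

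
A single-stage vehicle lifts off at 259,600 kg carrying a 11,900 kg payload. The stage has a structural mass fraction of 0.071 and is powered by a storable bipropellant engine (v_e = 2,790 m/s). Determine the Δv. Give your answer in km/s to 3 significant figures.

Stage wet mass = m₀ − payload = 259,600 − 11,900 = 247,700 kg.
Stage dry mass = ε × stage wet mass = 0.071 × 247,700 = 17,586.7 kg.
Burnout mass m_f = stage dry + payload = 17,586.7 + 11,900 = 29,486.7 kg.
Rocket equation: Δv = v_e · ln(259,600/29,486.7) = 2790.0 × ln(8.804) = 2790.0 × 2.1752 ≈ 6069 m/s.

Δv ≈ 6.07 km/s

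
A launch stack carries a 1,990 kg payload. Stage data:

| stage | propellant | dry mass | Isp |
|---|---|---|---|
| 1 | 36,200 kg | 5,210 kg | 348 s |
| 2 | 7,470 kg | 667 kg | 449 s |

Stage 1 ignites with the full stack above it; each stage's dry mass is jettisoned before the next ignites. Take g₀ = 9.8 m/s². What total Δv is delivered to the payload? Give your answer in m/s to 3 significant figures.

Δv ≈ 10000 m/s

Ignition mass of stage 1 = 36,200+5,210 + 7,470+667 + 1,990 = 51,537 kg.
Stage 1: m₀ = 51,537 kg, m_f = 51,537 − 36,200 = 15,337 kg; Δv = 348×9.8×ln(3.36) = 3410.4×1.2120 ≈ 4134 m/s.
Stage 2: m₀ = 10,127 kg, m_f = 10,127 − 7,470 = 2,657 kg; Δv = 449×9.8×ln(3.811) = 4400.2×1.3380 ≈ 5888 m/s.
Total Δv = 4134 + 5888 = 10022 m/s.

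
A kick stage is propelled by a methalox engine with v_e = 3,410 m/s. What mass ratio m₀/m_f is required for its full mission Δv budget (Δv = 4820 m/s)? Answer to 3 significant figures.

By the Tsiolkovsky rocket equation, m₀/m_f = exp(Δv / v_e) = exp(4820 / 3410.0) = exp(1.4135) = 4.1103.

mass ratio ≈ 4.11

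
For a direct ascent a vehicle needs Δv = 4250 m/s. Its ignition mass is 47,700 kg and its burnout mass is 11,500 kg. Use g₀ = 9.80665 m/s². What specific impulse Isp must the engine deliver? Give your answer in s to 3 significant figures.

ln(m₀/m_f) = ln(47700/11500) = ln(4.148) = 1.4226.
v_e = Δv / ln(m₀/m_f) = 4250 / 1.4226 = 2987.5 m/s.
Isp = v_e / g₀ = 2987.5 / 9.80665 = 304.6 s.

Isp ≈ 305 s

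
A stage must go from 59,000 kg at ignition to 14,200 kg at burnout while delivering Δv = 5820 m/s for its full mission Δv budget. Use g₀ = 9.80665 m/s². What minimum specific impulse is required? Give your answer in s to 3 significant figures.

ln(m₀/m_f) = ln(59000/14200) = ln(4.155) = 1.4243.
From the ideal rocket equation, v_e = Δv / ln(m₀/m_f) = 5820 / 1.4243 = 4086.2 m/s.
Isp = v_e / g₀ = 4086.2 / 9.80665 = 416.7 s.

Isp ≈ 417 s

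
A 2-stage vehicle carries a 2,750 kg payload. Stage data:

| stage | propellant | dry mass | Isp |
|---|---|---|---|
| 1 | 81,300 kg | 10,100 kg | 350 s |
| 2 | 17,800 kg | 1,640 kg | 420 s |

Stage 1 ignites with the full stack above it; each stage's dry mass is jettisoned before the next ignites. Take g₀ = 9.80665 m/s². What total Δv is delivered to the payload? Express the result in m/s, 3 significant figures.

Ignition mass of stage 1 = 81,300+10,100 + 17,800+1,640 + 2,750 = 113,590 kg.
Stage 1: m₀ = 113,590 kg, m_f = 113,590 − 81,300 = 32,290 kg; Δv = 350×9.80665×ln(3.518) = 3432.3×1.2578 ≈ 4317 m/s.
Stage 2: m₀ = 22,190 kg, m_f = 22,190 − 17,800 = 4,390 kg; Δv = 420×9.80665×ln(5.055) = 4118.8×1.6203 ≈ 6674 m/s.
Total Δv = 4317 + 6674 = 10991 m/s.

Δv ≈ 11000 m/s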